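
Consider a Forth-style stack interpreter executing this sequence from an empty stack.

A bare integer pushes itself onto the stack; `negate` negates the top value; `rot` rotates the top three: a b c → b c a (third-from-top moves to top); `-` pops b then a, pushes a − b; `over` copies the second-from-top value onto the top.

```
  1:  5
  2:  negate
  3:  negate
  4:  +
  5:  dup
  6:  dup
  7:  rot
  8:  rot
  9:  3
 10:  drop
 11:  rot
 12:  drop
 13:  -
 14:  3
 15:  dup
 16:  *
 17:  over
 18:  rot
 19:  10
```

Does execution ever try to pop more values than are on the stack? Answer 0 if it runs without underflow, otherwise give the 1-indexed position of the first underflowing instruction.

5      : [5]
negate : [-5]
negate : [5]
+  — needs 2 operands, stack has 1 → underflow

4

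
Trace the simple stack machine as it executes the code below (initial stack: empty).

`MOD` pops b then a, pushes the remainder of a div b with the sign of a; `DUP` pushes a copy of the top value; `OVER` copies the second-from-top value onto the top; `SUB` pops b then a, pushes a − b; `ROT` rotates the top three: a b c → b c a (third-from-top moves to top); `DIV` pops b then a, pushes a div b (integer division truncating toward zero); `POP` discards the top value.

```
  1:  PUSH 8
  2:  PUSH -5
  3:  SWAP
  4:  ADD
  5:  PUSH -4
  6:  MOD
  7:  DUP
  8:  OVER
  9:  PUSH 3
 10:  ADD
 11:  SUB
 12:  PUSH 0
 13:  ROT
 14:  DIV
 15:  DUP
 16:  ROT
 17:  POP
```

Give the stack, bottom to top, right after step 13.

PUSH 8  : 8
PUSH -5 : 8 -5
SWAP    : -5 8
ADD     : 3
PUSH -4 : 3 -4
MOD     : 3
DUP     : 3 3
OVER    : 3 3 3
PUSH 3  : 3 3 3 3
ADD     : 3 3 6
SUB     : 3 -3
PUSH 0  : 3 -3 0
ROT     : -3 0 3

[-3, 0, 3]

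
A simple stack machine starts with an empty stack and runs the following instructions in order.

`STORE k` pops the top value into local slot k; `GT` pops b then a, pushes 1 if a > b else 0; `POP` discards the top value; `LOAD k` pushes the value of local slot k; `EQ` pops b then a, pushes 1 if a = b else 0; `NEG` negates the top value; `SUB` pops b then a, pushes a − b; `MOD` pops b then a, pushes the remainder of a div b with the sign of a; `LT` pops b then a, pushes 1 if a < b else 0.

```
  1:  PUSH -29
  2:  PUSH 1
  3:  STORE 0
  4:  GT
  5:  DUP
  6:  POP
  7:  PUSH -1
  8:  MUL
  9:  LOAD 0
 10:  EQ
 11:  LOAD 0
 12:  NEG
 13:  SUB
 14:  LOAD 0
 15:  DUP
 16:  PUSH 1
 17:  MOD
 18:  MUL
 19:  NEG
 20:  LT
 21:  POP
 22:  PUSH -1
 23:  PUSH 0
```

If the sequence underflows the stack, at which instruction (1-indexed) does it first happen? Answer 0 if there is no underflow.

4

PUSH -29 → [-29]
PUSH 1   → [-29, 1]
STORE 0  → [-29]
GT  — needs 2 operands, stack has 1 → underflow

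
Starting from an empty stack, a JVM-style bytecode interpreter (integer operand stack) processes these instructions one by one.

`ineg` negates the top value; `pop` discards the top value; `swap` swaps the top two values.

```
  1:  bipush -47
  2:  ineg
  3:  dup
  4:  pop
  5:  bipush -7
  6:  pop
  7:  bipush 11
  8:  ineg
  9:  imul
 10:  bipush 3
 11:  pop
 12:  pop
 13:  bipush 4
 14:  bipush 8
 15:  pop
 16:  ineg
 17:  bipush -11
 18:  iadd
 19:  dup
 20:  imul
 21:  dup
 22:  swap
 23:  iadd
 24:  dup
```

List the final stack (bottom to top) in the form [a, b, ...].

bipush -47 -> -47
ineg       -> 47
dup        -> 47 47
pop        -> 47
bipush -7  -> 47 -7
pop        -> 47
bipush 11  -> 47 11
ineg       -> 47 -11
imul       -> -517
bipush 3   -> -517 3
pop        -> -517
pop        -> (empty)
bipush 4   -> 4
bipush 8   -> 4 8
pop        -> 4
ineg       -> -4
bipush -11 -> -4 -11
iadd       -> -15
dup        -> -15 -15
imul       -> 225
dup        -> 225 225
swap       -> 225 225
iadd       -> 450
dup        -> 450 450

[450, 450]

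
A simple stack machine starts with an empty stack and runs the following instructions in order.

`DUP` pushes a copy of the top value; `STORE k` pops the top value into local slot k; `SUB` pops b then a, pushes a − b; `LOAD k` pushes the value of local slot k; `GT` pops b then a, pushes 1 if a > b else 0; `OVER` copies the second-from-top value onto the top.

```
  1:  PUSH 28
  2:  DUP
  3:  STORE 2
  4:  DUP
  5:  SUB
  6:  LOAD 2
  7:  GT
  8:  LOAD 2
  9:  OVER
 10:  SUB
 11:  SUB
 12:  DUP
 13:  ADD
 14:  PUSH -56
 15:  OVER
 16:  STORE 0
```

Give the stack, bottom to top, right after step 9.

PUSH 28 → 28
DUP     → 28 28
STORE 2 → 28
DUP     → 28 28
SUB     → 0
LOAD 2  → 0 28
GT      → 0
LOAD 2  → 0 28
OVER    → 0 28 0

[0, 28, 0]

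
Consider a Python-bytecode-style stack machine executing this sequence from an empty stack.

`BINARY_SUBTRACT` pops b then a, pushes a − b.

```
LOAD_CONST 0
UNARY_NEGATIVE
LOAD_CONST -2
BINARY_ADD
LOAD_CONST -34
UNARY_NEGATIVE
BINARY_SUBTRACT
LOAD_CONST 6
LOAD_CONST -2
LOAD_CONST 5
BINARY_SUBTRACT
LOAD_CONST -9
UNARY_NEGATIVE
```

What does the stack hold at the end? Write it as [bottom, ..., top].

[-36, 6, -7, 9]

LOAD_CONST 0    -> [0]
UNARY_NEGATIVE  -> [0]
LOAD_CONST -2   -> [0, -2]
BINARY_ADD      -> [-2]
LOAD_CONST -34  -> [-2, -34]
UNARY_NEGATIVE  -> [-2, 34]
BINARY_SUBTRACT -> [-36]
LOAD_CONST 6    -> [-36, 6]
LOAD_CONST -2   -> [-36, 6, -2]
LOAD_CONST 5    -> [-36, 6, -2, 5]
BINARY_SUBTRACT -> [-36, 6, -7]
LOAD_CONST -9   -> [-36, 6, -7, -9]
UNARY_NEGATIVE  -> [-36, 6, -7, 9]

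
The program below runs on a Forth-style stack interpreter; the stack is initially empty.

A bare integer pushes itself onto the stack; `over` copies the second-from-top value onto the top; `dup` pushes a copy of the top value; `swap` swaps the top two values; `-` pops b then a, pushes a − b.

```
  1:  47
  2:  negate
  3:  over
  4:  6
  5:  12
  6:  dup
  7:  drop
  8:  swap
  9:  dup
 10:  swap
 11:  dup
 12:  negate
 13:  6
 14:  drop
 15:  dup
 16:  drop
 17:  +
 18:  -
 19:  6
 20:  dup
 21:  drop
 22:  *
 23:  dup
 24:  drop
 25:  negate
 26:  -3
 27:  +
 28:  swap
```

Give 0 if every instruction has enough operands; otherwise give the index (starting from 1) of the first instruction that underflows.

47     : 47
negate : -47
over  — needs 2 operands, stack has 1 → underflow

3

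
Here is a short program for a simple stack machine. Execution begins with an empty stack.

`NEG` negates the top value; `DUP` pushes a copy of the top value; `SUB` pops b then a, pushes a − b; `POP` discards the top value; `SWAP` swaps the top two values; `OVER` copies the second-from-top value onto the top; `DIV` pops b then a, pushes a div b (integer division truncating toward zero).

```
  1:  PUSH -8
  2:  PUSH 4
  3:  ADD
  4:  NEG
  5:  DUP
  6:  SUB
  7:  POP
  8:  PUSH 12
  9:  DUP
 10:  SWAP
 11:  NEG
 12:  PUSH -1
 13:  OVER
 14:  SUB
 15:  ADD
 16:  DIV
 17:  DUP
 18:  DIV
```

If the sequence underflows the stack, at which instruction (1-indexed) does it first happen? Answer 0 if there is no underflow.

0

PUSH -8 : [-8]
PUSH 4  : [-8, 4]
ADD     : [-4]
NEG     : [4]
DUP     : [4, 4]
SUB     : [0]
POP     : []
PUSH 12 : [12]
DUP     : [12, 12]
SWAP    : [12, 12]
NEG     : [12, -12]
PUSH -1 : [12, -12, -1]
OVER    : [12, -12, -1, -12]
SUB     : [12, -12, 11]
ADD     : [12, -1]
DIV     : [-12]
DUP     : [-12, -12]
DIV     : [1]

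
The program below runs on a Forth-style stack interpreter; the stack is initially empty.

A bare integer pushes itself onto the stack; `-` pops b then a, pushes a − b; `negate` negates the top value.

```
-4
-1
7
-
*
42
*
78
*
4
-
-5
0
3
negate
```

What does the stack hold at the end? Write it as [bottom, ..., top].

-4      [-4]
-1      [-4, -1]
7       [-4, -1, 7]
-       [-4, -8]
*       [32]
42      [32, 42]
*       [1344]
78      [1344, 78]
*       [104832]
4       [104832, 4]
-       [104828]
-5      [104828, -5]
0       [104828, -5, 0]
3       [104828, -5, 0, 3]
negate  [104828, -5, 0, -3]

[104828, -5, 0, -3]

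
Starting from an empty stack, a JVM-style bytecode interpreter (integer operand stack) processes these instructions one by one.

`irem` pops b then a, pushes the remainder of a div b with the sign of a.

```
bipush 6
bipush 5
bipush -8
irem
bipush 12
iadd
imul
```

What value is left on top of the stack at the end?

bipush 6   6
bipush 5   6 5
bipush -8  6 5 -8
irem       6 5
bipush 12  6 5 12
iadd       6 17
imul       102

102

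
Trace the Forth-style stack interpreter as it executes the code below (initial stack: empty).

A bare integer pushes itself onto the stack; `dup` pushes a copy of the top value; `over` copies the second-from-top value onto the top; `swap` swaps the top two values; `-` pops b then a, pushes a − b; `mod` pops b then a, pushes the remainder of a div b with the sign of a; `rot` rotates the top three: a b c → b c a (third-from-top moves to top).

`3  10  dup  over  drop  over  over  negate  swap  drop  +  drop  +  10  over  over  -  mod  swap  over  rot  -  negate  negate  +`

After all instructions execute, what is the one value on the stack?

3      : [3]
10     : [3, 10]
dup    : [3, 10, 10]
over   : [3, 10, 10, 10]
drop   : [3, 10, 10]
over   : [3, 10, 10, 10]
over   : [3, 10, 10, 10, 10]
negate : [3, 10, 10, 10, -10]
swap   : [3, 10, 10, -10, 10]
drop   : [3, 10, 10, -10]
+      : [3, 10, 0]
drop   : [3, 10]
+      : [13]
10     : [13, 10]
over   : [13, 10, 13]
over   : [13, 10, 13, 10]
-      : [13, 10, 3]
mod    : [13, 1]
swap   : [1, 13]
over   : [1, 13, 1]
rot    : [13, 1, 1]
-      : [13, 0]
negate : [13, 0]
negate : [13, 0]
+      : [13]

13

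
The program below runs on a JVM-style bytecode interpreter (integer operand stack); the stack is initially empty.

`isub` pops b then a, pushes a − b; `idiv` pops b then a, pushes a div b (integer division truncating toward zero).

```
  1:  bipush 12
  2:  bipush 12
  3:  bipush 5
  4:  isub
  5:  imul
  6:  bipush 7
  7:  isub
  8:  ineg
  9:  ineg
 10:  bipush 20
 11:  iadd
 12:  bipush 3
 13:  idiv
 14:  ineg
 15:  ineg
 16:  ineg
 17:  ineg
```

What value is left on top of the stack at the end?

32

bipush 12 : [12]
bipush 12 : [12, 12]
bipush 5  : [12, 12, 5]
isub      : [12, 7]
imul      : [84]
bipush 7  : [84, 7]
isub      : [77]
ineg      : [-77]
ineg      : [77]
bipush 20 : [77, 20]
iadd      : [97]
bipush 3  : [97, 3]
idiv      : [32]
ineg      : [-32]
ineg      : [32]
ineg      : [-32]
ineg      : [32]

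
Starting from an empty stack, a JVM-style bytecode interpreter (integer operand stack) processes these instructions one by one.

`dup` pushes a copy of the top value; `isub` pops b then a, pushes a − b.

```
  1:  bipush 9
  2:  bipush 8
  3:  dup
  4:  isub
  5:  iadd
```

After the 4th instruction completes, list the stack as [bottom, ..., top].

[9, 0]

bipush 9  [9]
bipush 8  [9, 8]
dup       [9, 8, 8]
isub      [9, 0]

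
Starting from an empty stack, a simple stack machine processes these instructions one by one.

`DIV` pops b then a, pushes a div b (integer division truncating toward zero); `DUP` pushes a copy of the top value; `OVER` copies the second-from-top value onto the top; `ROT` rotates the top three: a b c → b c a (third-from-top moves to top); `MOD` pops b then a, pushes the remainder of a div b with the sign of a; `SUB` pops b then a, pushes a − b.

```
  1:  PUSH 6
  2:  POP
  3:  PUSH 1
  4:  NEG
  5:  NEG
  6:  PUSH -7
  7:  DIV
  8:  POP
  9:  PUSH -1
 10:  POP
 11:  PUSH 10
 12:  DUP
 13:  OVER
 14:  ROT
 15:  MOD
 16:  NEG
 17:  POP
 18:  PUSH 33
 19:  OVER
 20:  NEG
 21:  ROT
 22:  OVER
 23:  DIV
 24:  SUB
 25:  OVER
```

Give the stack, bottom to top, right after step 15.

[10, 0]

PUSH 6  -> 6
POP     -> (empty)
PUSH 1  -> 1
NEG     -> -1
NEG     -> 1
PUSH -7 -> 1 -7
DIV     -> 0
POP     -> (empty)
PUSH -1 -> -1
POP     -> (empty)
PUSH 10 -> 10
DUP     -> 10 10
OVER    -> 10 10 10
ROT     -> 10 10 10
MOD     -> 10 0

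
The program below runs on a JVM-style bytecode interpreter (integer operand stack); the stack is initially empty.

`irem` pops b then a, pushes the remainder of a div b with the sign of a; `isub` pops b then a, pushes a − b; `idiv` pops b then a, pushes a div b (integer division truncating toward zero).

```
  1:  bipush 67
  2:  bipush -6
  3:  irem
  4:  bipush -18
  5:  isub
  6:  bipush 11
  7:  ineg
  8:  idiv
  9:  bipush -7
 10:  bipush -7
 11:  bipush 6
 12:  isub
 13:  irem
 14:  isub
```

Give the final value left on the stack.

6

bipush 67  → [67]
bipush -6  → [67, -6]
irem       → [1]
bipush -18 → [1, -18]
isub       → [19]
bipush 11  → [19, 11]
ineg       → [19, -11]
idiv       → [-1]
bipush -7  → [-1, -7]
bipush -7  → [-1, -7, -7]
bipush 6   → [-1, -7, -7, 6]
isub       → [-1, -7, -13]
irem       → [-1, -7]
isub       → [6]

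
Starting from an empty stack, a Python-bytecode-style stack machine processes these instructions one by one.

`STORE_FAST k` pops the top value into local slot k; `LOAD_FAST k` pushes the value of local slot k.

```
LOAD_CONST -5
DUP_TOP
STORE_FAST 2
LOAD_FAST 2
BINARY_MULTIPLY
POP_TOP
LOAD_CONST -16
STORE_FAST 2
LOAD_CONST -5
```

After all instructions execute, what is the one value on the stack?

-5

LOAD_CONST -5   : -5
DUP_TOP         : -5 -5
STORE_FAST 2    : -5
LOAD_FAST 2     : -5 -5
BINARY_MULTIPLY : 25
POP_TOP         : (empty)
LOAD_CONST -16  : -16
STORE_FAST 2    : (empty)
LOAD_CONST -5   : -5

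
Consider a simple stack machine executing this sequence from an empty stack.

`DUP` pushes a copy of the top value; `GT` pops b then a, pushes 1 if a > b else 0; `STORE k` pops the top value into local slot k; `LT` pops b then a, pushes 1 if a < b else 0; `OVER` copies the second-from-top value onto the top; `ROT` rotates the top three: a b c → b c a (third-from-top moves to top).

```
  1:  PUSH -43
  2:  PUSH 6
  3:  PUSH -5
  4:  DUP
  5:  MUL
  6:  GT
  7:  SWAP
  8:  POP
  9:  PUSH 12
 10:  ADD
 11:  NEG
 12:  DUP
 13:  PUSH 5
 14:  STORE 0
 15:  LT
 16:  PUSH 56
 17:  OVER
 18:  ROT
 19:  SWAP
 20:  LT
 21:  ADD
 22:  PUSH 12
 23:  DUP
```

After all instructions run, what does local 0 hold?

PUSH -43  [-43]
PUSH 6    [-43, 6]
PUSH -5   [-43, 6, -5]
DUP       [-43, 6, -5, -5]
MUL       [-43, 6, 25]
GT        [-43, 0]
SWAP      [0, -43]
POP       [0]
PUSH 12   [0, 12]
ADD       [12]
NEG       [-12]
DUP       [-12, -12]
PUSH 5    [-12, -12, 5]
STORE 0   [-12, -12]
LT        [0]
PUSH 56   [0, 56]
OVER      [0, 56, 0]
ROT       [56, 0, 0]
SWAP      [56, 0, 0]
LT        [56, 0]
ADD       [56]
PUSH 12   [56, 12]
DUP       [56, 12, 12]

5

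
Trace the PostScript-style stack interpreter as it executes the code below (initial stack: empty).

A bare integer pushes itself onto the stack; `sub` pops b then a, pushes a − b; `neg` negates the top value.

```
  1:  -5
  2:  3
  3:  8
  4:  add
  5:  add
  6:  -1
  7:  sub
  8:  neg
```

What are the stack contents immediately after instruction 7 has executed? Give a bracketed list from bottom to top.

[7]

-5   [-5]
3    [-5, 3]
8    [-5, 3, 8]
add  [-5, 11]
add  [6]
-1   [6, -1]
sub  [7]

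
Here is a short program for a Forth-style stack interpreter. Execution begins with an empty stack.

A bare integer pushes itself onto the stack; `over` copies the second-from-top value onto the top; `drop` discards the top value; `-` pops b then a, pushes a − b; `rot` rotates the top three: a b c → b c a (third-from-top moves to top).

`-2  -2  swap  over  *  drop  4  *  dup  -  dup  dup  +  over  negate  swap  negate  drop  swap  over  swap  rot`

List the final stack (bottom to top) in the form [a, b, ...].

-2     → [-2]
-2     → [-2, -2]
swap   → [-2, -2]
over   → [-2, -2, -2]
*      → [-2, 4]
drop   → [-2]
4      → [-2, 4]
*      → [-8]
dup    → [-8, -8]
-      → [0]
dup    → [0, 0]
dup    → [0, 0, 0]
+      → [0, 0]
over   → [0, 0, 0]
negate → [0, 0, 0]
swap   → [0, 0, 0]
negate → [0, 0, 0]
drop   → [0, 0]
swap   → [0, 0]
over   → [0, 0, 0]
swap   → [0, 0, 0]
rot    → [0, 0, 0]

[0, 0, 0]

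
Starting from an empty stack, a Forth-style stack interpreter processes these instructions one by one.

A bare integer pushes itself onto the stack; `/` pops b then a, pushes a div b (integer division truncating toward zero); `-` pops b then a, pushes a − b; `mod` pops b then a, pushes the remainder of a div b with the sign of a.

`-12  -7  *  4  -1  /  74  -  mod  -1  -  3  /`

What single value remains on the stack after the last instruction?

-12 -> [-12]
-7  -> [-12, -7]
*   -> [84]
4   -> [84, 4]
-1  -> [84, 4, -1]
/   -> [84, -4]
74  -> [84, -4, 74]
-   -> [84, -78]
mod -> [6]
-1  -> [6, -1]
-   -> [7]
3   -> [7, 3]
/   -> [2]

2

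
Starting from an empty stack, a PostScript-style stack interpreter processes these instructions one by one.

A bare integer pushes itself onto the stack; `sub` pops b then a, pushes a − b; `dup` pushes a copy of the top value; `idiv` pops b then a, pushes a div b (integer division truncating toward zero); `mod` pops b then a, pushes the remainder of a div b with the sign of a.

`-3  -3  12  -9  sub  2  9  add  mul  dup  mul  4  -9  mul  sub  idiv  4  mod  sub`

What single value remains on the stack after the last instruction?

-3

-3   -> [-3]
-3   -> [-3, -3]
12   -> [-3, -3, 12]
-9   -> [-3, -3, 12, -9]
sub  -> [-3, -3, 21]
2    -> [-3, -3, 21, 2]
9    -> [-3, -3, 21, 2, 9]
add  -> [-3, -3, 21, 11]
mul  -> [-3, -3, 231]
dup  -> [-3, -3, 231, 231]
mul  -> [-3, -3, 53361]
4    -> [-3, -3, 53361, 4]
-9   -> [-3, -3, 53361, 4, -9]
mul  -> [-3, -3, 53361, -36]
sub  -> [-3, -3, 53397]
idiv -> [-3, 0]
4    -> [-3, 0, 4]
mod  -> [-3, 0]
sub  -> [-3]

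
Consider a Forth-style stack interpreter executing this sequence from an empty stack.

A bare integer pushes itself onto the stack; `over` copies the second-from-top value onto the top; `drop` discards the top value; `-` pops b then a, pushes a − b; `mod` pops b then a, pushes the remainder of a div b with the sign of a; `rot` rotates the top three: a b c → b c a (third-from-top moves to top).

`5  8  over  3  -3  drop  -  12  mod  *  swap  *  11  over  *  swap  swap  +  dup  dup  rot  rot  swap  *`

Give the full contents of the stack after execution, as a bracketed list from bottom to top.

[960, 921600]

5     5
8     5 8
over  5 8 5
3     5 8 5 3
-3    5 8 5 3 -3
drop  5 8 5 3
-     5 8 2
12    5 8 2 12
mod   5 8 2
*     5 16
swap  16 5
*     80
11    80 11
over  80 11 80
*     80 880
swap  880 80
swap  80 880
+     960
dup   960 960
dup   960 960 960
rot   960 960 960
rot   960 960 960
swap  960 960 960
*     960 921600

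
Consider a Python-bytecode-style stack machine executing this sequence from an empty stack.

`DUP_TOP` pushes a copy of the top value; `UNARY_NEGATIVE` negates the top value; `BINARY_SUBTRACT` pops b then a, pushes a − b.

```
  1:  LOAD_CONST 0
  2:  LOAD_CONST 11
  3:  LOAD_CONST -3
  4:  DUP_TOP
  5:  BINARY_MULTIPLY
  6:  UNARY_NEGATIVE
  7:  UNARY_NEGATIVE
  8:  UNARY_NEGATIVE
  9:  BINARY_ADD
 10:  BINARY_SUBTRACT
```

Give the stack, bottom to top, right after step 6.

LOAD_CONST 0    : 0
LOAD_CONST 11   : 0 11
LOAD_CONST -3   : 0 11 -3
DUP_TOP         : 0 11 -3 -3
BINARY_MULTIPLY : 0 11 9
UNARY_NEGATIVE  : 0 11 -9

[0, 11, -9]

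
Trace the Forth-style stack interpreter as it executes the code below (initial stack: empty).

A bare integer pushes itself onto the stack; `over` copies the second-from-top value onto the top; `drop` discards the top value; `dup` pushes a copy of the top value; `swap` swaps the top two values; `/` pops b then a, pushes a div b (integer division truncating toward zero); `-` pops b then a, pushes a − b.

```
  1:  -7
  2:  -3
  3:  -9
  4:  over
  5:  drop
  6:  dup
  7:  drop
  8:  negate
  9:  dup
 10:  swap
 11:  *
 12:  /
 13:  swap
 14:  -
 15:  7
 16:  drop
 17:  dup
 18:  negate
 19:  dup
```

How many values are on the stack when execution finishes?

3

-7     → [-7]
-3     → [-7, -3]
-9     → [-7, -3, -9]
over   → [-7, -3, -9, -3]
drop   → [-7, -3, -9]
dup    → [-7, -3, -9, -9]
drop   → [-7, -3, -9]
negate → [-7, -3, 9]
dup    → [-7, -3, 9, 9]
swap   → [-7, -3, 9, 9]
*      → [-7, -3, 81]
/      → [-7, 0]
swap   → [0, -7]
-      → [7]
7      → [7, 7]
drop   → [7]
dup    → [7, 7]
negate → [7, -7]
dup    → [7, -7, -7]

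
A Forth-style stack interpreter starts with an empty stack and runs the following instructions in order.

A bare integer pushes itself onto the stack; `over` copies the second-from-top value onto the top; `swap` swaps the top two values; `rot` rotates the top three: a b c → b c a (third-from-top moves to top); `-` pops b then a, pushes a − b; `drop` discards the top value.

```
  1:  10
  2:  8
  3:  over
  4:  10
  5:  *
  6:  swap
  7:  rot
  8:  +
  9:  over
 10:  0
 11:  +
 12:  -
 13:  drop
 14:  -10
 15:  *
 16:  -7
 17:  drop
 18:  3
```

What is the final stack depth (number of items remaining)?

10   → [10]
8    → [10, 8]
over → [10, 8, 10]
10   → [10, 8, 10, 10]
*    → [10, 8, 100]
swap → [10, 100, 8]
rot  → [100, 8, 10]
+    → [100, 18]
over → [100, 18, 100]
0    → [100, 18, 100, 0]
+    → [100, 18, 100]
-    → [100, -82]
drop → [100]
-10  → [100, -10]
*    → [-1000]
-7   → [-1000, -7]
drop → [-1000]
3    → [-1000, 3]

2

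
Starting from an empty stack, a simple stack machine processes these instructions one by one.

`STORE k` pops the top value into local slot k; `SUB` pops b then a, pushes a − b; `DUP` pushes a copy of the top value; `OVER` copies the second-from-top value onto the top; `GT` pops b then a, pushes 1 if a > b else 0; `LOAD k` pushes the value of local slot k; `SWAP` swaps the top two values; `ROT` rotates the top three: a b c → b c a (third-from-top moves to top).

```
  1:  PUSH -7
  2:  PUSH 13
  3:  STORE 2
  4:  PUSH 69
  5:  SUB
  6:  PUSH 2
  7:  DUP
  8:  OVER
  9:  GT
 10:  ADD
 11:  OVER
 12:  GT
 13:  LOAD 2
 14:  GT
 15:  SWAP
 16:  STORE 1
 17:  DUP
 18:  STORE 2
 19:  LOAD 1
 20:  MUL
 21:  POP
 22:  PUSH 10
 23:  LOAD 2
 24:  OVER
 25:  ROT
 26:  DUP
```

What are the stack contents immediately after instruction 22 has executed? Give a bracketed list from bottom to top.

[10]

PUSH -7 : -7
PUSH 13 : -7 13
STORE 2 : -7
PUSH 69 : -7 69
SUB     : -76
PUSH 2  : -76 2
DUP     : -76 2 2
OVER    : -76 2 2 2
GT      : -76 2 0
ADD     : -76 2
OVER    : -76 2 -76
GT      : -76 1
LOAD 2  : -76 1 13
GT      : -76 0
SWAP    : 0 -76
STORE 1 : 0
DUP     : 0 0
STORE 2 : 0
LOAD 1  : 0 -76
MUL     : 0
POP     : (empty)
PUSH 10 : 10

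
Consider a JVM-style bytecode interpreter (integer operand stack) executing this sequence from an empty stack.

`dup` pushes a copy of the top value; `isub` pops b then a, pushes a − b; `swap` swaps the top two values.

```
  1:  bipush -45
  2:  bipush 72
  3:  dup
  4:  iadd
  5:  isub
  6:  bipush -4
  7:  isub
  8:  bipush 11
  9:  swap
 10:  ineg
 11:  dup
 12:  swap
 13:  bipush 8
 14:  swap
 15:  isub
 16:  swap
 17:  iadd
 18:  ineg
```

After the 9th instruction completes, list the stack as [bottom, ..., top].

bipush -45 -> [-45]
bipush 72  -> [-45, 72]
dup        -> [-45, 72, 72]
iadd       -> [-45, 144]
isub       -> [-189]
bipush -4  -> [-189, -4]
isub       -> [-185]
bipush 11  -> [-185, 11]
swap       -> [11, -185]

[11, -185]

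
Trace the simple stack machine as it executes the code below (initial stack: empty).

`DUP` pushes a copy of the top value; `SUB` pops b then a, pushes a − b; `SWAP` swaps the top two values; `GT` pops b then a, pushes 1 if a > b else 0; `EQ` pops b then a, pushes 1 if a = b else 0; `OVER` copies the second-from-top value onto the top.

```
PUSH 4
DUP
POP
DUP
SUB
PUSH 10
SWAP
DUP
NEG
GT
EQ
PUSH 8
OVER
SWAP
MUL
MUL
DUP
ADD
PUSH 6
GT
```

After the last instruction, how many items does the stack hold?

1

PUSH 4  → 4
DUP     → 4 4
POP     → 4
DUP     → 4 4
SUB     → 0
PUSH 10 → 0 10
SWAP    → 10 0
DUP     → 10 0 0
NEG     → 10 0 0
GT      → 10 0
EQ      → 0
PUSH 8  → 0 8
OVER    → 0 8 0
SWAP    → 0 0 8
MUL     → 0 0
MUL     → 0
DUP     → 0 0
ADD     → 0
PUSH 6  → 0 6
GT      → 0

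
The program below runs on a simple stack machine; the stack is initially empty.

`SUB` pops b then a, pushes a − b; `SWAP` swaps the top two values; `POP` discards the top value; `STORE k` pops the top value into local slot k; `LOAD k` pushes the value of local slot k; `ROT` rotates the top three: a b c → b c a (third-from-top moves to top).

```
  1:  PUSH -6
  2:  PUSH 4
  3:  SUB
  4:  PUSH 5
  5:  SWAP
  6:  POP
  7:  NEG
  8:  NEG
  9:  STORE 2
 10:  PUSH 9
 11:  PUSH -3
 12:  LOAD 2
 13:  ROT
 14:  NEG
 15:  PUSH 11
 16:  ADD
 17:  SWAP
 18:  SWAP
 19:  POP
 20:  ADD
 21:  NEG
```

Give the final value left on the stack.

-2

PUSH -6 : [-6]
PUSH 4  : [-6, 4]
SUB     : [-10]
PUSH 5  : [-10, 5]
SWAP    : [5, -10]
POP     : [5]
NEG     : [-5]
NEG     : [5]
STORE 2 : []
PUSH 9  : [9]
PUSH -3 : [9, -3]
LOAD 2  : [9, -3, 5]
ROT     : [-3, 5, 9]
NEG     : [-3, 5, -9]
PUSH 11 : [-3, 5, -9, 11]
ADD     : [-3, 5, 2]
SWAP    : [-3, 2, 5]
SWAP    : [-3, 5, 2]
POP     : [-3, 5]
ADD     : [2]
NEG     : [-2]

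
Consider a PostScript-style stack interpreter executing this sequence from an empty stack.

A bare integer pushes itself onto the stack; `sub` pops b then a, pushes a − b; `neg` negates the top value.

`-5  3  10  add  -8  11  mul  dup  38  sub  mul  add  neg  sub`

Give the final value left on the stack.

-5  -> [-5]
3   -> [-5, 3]
10  -> [-5, 3, 10]
add -> [-5, 13]
-8  -> [-5, 13, -8]
11  -> [-5, 13, -8, 11]
mul -> [-5, 13, -88]
dup -> [-5, 13, -88, -88]
38  -> [-5, 13, -88, -88, 38]
sub -> [-5, 13, -88, -126]
mul -> [-5, 13, 11088]
add -> [-5, 11101]
neg -> [-5, -11101]
sub -> [11096]

11096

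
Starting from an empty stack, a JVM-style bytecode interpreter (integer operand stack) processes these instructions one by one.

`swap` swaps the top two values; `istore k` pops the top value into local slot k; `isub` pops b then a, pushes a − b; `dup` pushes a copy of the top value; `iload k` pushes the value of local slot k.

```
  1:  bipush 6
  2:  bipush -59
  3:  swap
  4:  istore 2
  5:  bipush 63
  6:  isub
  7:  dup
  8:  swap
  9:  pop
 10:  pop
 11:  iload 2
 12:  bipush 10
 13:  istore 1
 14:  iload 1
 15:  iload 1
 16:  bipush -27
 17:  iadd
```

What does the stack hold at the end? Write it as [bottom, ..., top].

[6, 10, -17]

bipush 6   : [6]
bipush -59 : [6, -59]
swap       : [-59, 6]
istore 2   : [-59]
bipush 63  : [-59, 63]
isub       : [-122]
dup        : [-122, -122]
swap       : [-122, -122]
pop        : [-122]
pop        : []
iload 2    : [6]
bipush 10  : [6, 10]
istore 1   : [6]
iload 1    : [6, 10]
iload 1    : [6, 10, 10]
bipush -27 : [6, 10, 10, -27]
iadd       : [6, 10, -17]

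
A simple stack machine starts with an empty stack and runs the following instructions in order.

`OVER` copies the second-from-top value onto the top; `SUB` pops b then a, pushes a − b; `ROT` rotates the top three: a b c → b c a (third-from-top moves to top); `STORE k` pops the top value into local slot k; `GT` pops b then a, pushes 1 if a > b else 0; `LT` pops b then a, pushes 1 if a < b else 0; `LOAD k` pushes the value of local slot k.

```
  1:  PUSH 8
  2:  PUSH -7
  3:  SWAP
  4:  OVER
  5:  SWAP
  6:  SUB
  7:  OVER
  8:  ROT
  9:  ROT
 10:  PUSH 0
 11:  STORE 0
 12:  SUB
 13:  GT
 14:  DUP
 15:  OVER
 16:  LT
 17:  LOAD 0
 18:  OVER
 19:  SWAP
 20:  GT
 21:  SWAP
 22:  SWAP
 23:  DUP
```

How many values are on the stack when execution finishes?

PUSH 8   [8]
PUSH -7  [8, -7]
SWAP     [-7, 8]
OVER     [-7, 8, -7]
SWAP     [-7, -7, 8]
SUB      [-7, -15]
OVER     [-7, -15, -7]
ROT      [-15, -7, -7]
ROT      [-7, -7, -15]
PUSH 0   [-7, -7, -15, 0]
STORE 0  [-7, -7, -15]
SUB      [-7, 8]
GT       [0]
DUP      [0, 0]
OVER     [0, 0, 0]
LT       [0, 0]
LOAD 0   [0, 0, 0]
OVER     [0, 0, 0, 0]
SWAP     [0, 0, 0, 0]
GT       [0, 0, 0]
SWAP     [0, 0, 0]
SWAP     [0, 0, 0]
DUP      [0, 0, 0, 0]

4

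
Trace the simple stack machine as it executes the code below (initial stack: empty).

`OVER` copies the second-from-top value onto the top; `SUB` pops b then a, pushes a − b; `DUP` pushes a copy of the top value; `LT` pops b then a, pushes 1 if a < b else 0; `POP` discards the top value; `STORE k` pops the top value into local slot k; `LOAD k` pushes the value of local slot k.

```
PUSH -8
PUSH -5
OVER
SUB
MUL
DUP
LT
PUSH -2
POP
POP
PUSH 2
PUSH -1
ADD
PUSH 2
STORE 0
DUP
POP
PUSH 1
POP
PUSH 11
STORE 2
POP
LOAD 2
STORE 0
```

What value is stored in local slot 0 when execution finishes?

PUSH -8  -8
PUSH -5  -8 -5
OVER     -8 -5 -8
SUB      -8 3
MUL      -24
DUP      -24 -24
LT       0
PUSH -2  0 -2
POP      0
POP      (empty)
PUSH 2   2
PUSH -1  2 -1
ADD      1
PUSH 2   1 2
STORE 0  1
DUP      1 1
POP      1
PUSH 1   1 1
POP      1
PUSH 11  1 11
STORE 2  1
POP      (empty)
LOAD 2   11
STORE 0  (empty)

11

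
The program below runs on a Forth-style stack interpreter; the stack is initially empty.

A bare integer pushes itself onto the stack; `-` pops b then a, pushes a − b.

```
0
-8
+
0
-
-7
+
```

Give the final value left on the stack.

0   [0]
-8  [0, -8]
+   [-8]
0   [-8, 0]
-   [-8]
-7  [-8, -7]
+   [-15]

-15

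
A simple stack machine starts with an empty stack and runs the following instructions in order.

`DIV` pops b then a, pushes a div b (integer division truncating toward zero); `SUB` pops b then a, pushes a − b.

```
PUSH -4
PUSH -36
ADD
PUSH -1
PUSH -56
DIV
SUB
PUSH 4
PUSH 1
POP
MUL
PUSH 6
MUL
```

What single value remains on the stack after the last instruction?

-960

PUSH -4  : -4
PUSH -36 : -4 -36
ADD      : -40
PUSH -1  : -40 -1
PUSH -56 : -40 -1 -56
DIV      : -40 0
SUB      : -40
PUSH 4   : -40 4
PUSH 1   : -40 4 1
POP      : -40 4
MUL      : -160
PUSH 6   : -160 6
MUL      : -960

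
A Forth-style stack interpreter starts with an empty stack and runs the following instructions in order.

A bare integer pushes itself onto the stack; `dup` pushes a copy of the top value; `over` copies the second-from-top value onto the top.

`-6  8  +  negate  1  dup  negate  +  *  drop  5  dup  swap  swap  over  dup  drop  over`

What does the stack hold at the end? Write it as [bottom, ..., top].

-6     : -6
8      : -6 8
+      : 2
negate : -2
1      : -2 1
dup    : -2 1 1
negate : -2 1 -1
+      : -2 0
*      : 0
drop   : (empty)
5      : 5
dup    : 5 5
swap   : 5 5
swap   : 5 5
over   : 5 5 5
dup    : 5 5 5 5
drop   : 5 5 5
over   : 5 5 5 5

[5, 5, 5, 5]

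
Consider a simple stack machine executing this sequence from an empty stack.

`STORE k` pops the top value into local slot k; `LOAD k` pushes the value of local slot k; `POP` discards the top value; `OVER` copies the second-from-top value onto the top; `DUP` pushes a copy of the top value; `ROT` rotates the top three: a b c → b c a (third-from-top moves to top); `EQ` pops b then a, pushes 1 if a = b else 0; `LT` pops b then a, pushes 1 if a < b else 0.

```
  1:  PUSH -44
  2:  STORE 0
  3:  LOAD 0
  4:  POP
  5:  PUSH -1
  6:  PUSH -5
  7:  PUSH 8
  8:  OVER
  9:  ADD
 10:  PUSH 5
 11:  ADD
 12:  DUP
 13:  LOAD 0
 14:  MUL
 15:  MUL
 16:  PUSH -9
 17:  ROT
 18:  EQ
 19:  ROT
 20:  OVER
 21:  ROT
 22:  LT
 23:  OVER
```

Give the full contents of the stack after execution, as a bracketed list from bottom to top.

PUSH -44 : -44
STORE 0  : (empty)
LOAD 0   : -44
POP      : (empty)
PUSH -1  : -1
PUSH -5  : -1 -5
PUSH 8   : -1 -5 8
OVER     : -1 -5 8 -5
ADD      : -1 -5 3
PUSH 5   : -1 -5 3 5
ADD      : -1 -5 8
DUP      : -1 -5 8 8
LOAD 0   : -1 -5 8 8 -44
MUL      : -1 -5 8 -352
MUL      : -1 -5 -2816
PUSH -9  : -1 -5 -2816 -9
ROT      : -1 -2816 -9 -5
EQ       : -1 -2816 0
ROT      : -2816 0 -1
OVER     : -2816 0 -1 0
ROT      : -2816 -1 0 0
LT       : -2816 -1 0
OVER     : -2816 -1 0 -1

[-2816, -1, 0, -1]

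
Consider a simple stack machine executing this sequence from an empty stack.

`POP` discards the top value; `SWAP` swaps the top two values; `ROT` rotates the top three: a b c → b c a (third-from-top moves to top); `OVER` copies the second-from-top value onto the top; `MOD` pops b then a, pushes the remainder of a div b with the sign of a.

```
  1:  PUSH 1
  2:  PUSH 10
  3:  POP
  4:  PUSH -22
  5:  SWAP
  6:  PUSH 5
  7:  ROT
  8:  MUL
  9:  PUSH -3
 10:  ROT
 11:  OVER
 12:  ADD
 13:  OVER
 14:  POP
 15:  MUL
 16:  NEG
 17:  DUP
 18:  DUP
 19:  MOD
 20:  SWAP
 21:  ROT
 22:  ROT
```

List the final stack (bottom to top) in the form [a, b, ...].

[-6, -110, 0]

PUSH 1   → 1
PUSH 10  → 1 10
POP      → 1
PUSH -22 → 1 -22
SWAP     → -22 1
PUSH 5   → -22 1 5
ROT      → 1 5 -22
MUL      → 1 -110
PUSH -3  → 1 -110 -3
ROT      → -110 -3 1
OVER     → -110 -3 1 -3
ADD      → -110 -3 -2
OVER     → -110 -3 -2 -3
POP      → -110 -3 -2
MUL      → -110 6
NEG      → -110 -6
DUP      → -110 -6 -6
DUP      → -110 -6 -6 -6
MOD      → -110 -6 0
SWAP     → -110 0 -6
ROT      → 0 -6 -110
ROT      → -6 -110 0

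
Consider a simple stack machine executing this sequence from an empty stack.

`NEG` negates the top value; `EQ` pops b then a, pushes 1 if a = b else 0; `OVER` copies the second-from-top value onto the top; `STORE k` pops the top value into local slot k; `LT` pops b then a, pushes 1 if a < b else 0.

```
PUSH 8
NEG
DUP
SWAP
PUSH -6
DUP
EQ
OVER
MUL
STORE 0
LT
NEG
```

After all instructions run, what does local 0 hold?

-8

PUSH 8  -> 8
NEG     -> -8
DUP     -> -8 -8
SWAP    -> -8 -8
PUSH -6 -> -8 -8 -6
DUP     -> -8 -8 -6 -6
EQ      -> -8 -8 1
OVER    -> -8 -8 1 -8
MUL     -> -8 -8 -8
STORE 0 -> -8 -8
LT      -> 0
NEG     -> 0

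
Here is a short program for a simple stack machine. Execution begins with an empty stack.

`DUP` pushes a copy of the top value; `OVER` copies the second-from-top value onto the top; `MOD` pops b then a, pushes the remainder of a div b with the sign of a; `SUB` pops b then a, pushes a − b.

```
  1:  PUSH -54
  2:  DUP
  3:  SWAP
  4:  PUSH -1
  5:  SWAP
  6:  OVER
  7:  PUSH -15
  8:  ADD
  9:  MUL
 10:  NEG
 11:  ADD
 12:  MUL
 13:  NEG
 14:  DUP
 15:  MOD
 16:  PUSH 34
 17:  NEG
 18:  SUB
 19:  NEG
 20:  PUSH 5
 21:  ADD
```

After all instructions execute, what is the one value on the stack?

PUSH -54  -54
DUP       -54 -54
SWAP      -54 -54
PUSH -1   -54 -54 -1
SWAP      -54 -1 -54
OVER      -54 -1 -54 -1
PUSH -15  -54 -1 -54 -1 -15
ADD       -54 -1 -54 -16
MUL       -54 -1 864
NEG       -54 -1 -864
ADD       -54 -865
MUL       46710
NEG       -46710
DUP       -46710 -46710
MOD       0
PUSH 34   0 34
NEG       0 -34
SUB       34
NEG       -34
PUSH 5    -34 5
ADD       -29

-29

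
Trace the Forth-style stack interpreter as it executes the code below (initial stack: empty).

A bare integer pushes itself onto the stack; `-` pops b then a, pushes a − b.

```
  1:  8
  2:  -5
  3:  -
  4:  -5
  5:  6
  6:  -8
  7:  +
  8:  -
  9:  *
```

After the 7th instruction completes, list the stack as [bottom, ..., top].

8  -> 8
-5 -> 8 -5
-  -> 13
-5 -> 13 -5
6  -> 13 -5 6
-8 -> 13 -5 6 -8
+  -> 13 -5 -2

[13, -5, -2]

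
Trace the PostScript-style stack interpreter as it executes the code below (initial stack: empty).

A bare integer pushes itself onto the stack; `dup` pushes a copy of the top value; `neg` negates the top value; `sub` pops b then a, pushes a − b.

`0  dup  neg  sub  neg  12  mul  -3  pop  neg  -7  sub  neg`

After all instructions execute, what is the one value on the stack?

-7

0    0
dup  0 0
neg  0 0
sub  0
neg  0
12   0 12
mul  0
-3   0 -3
pop  0
neg  0
-7   0 -7
sub  7
neg  -7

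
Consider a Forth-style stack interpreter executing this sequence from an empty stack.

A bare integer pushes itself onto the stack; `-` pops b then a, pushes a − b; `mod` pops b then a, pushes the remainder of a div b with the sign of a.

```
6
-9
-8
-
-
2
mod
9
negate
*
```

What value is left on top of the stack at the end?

-9

6      → 6
-9     → 6 -9
-8     → 6 -9 -8
-      → 6 -1
-      → 7
2      → 7 2
mod    → 1
9      → 1 9
negate → 1 -9
*      → -9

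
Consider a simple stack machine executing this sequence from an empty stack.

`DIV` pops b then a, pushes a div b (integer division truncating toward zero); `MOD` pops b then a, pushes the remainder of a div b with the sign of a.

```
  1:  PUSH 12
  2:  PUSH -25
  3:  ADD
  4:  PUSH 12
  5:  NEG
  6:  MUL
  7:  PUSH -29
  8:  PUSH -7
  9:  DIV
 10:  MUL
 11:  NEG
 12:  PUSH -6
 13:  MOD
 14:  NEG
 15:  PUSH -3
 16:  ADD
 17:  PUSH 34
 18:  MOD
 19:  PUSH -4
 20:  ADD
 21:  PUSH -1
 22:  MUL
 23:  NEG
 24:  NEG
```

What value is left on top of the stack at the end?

PUSH 12  → 12
PUSH -25 → 12 -25
ADD      → -13
PUSH 12  → -13 12
NEG      → -13 -12
MUL      → 156
PUSH -29 → 156 -29
PUSH -7  → 156 -29 -7
DIV      → 156 4
MUL      → 624
NEG      → -624
PUSH -6  → -624 -6
MOD      → 0
NEG      → 0
PUSH -3  → 0 -3
ADD      → -3
PUSH 34  → -3 34
MOD      → -3
PUSH -4  → -3 -4
ADD      → -7
PUSH -1  → -7 -1
MUL      → 7
NEG      → -7
NEG      → 7

7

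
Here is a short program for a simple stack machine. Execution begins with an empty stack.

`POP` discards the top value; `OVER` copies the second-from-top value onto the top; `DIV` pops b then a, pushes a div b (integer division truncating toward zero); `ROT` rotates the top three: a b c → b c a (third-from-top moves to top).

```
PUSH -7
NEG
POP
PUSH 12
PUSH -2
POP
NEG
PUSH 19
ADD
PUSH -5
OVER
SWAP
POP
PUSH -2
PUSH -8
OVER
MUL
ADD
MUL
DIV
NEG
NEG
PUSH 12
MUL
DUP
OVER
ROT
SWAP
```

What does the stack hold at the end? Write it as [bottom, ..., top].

PUSH -7 : [-7]
NEG     : [7]
POP     : []
PUSH 12 : [12]
PUSH -2 : [12, -2]
POP     : [12]
NEG     : [-12]
PUSH 19 : [-12, 19]
ADD     : [7]
PUSH -5 : [7, -5]
OVER    : [7, -5, 7]
SWAP    : [7, 7, -5]
POP     : [7, 7]
PUSH -2 : [7, 7, -2]
PUSH -8 : [7, 7, -2, -8]
OVER    : [7, 7, -2, -8, -2]
MUL     : [7, 7, -2, 16]
ADD     : [7, 7, 14]
MUL     : [7, 98]
DIV     : [0]
NEG     : [0]
NEG     : [0]
PUSH 12 : [0, 12]
MUL     : [0]
DUP     : [0, 0]
OVER    : [0, 0, 0]
ROT     : [0, 0, 0]
SWAP    : [0, 0, 0]

[0, 0, 0]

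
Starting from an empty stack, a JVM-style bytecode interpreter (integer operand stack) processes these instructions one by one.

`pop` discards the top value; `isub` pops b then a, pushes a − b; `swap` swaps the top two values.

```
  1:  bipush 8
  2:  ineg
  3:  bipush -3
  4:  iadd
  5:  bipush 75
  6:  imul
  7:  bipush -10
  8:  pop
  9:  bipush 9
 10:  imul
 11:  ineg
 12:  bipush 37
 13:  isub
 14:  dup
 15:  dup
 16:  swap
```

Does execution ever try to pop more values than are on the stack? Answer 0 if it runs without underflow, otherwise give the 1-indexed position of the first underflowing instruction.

0

bipush 8   → 8
ineg       → -8
bipush -3  → -8 -3
iadd       → -11
bipush 75  → -11 75
imul       → -825
bipush -10 → -825 -10
pop        → -825
bipush 9   → -825 9
imul       → -7425
ineg       → 7425
bipush 37  → 7425 37
isub       → 7388
dup        → 7388 7388
dup        → 7388 7388 7388
swap       → 7388 7388 7388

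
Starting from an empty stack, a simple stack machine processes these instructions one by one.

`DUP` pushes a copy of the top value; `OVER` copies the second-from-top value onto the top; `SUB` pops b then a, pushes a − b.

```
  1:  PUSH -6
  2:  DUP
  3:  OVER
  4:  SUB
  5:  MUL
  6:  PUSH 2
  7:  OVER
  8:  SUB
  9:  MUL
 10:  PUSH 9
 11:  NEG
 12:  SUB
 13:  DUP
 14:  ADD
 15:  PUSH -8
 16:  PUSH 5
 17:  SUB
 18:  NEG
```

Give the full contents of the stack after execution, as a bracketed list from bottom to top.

PUSH -6 -> [-6]
DUP     -> [-6, -6]
OVER    -> [-6, -6, -6]
SUB     -> [-6, 0]
MUL     -> [0]
PUSH 2  -> [0, 2]
OVER    -> [0, 2, 0]
SUB     -> [0, 2]
MUL     -> [0]
PUSH 9  -> [0, 9]
NEG     -> [0, -9]
SUB     -> [9]
DUP     -> [9, 9]
ADD     -> [18]
PUSH -8 -> [18, -8]
PUSH 5  -> [18, -8, 5]
SUB     -> [18, -13]
NEG     -> [18, 13]

[18, 13]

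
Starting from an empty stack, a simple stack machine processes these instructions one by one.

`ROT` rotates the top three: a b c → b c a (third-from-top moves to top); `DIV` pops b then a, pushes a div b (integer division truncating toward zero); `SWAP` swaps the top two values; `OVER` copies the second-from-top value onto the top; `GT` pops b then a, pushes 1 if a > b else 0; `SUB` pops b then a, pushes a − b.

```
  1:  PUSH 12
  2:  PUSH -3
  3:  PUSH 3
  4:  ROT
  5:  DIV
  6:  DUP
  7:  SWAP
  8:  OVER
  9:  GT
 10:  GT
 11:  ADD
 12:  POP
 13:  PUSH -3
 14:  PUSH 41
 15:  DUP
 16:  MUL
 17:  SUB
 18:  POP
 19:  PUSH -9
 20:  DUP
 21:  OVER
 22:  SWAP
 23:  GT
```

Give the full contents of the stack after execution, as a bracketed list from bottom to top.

[-9, 0]

PUSH 12  [12]
PUSH -3  [12, -3]
PUSH 3   [12, -3, 3]
ROT      [-3, 3, 12]
DIV      [-3, 0]
DUP      [-3, 0, 0]
SWAP     [-3, 0, 0]
OVER     [-3, 0, 0, 0]
GT       [-3, 0, 0]
GT       [-3, 0]
ADD      [-3]
POP      []
PUSH -3  [-3]
PUSH 41  [-3, 41]
DUP      [-3, 41, 41]
MUL      [-3, 1681]
SUB      [-1684]
POP      []
PUSH -9  [-9]
DUP      [-9, -9]
OVER     [-9, -9, -9]
SWAP     [-9, -9, -9]
GT       [-9, 0]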